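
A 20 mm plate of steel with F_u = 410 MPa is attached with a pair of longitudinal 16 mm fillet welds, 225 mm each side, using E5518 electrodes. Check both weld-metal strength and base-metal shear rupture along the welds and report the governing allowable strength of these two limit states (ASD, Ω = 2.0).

E55XX → F_EXX = 550 MPa.
t_e = 0.707 × 16 = 11.31 mm; L = 450 mm.
Weld metal: R_n/Ω = (1/2.0) × 0.6 × 550 × 11.31 × 450 × 10⁻³ = 839.9 kN.
Base metal (shear rupture): R_n/Ω = (1/2.0) × 0.6 × 410 × 20 × 450 × 10⁻³ = 1107 kN.
Governing: weld metal.

R_n/Ω ≈ 840 kN (weld metal governs)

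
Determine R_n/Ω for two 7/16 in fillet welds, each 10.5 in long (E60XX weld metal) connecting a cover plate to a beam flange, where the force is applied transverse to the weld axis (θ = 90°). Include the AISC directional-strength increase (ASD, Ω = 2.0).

R_n/Ω ≈ 175 kip

E60XX → F_EXX = 60 ksi.
t_e = 0.707 × 0.4375 = 0.3093 in; A_we = 0.3093 × 21 = 6.496 in².
Directional factor: 1.0 + 0.5 sin^1.5(90°) = 1.5.
F_nw = 0.6 × 60 × 1.5 = 54 ksi.
R_n/Ω = (54 × 6.496) / 2.0 = 175.4 kip.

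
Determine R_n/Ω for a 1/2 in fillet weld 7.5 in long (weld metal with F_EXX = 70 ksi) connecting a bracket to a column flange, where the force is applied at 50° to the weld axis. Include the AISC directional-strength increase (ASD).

R_n/Ω ≈ 74.3 kip

t_e = 0.707 × 0.5 = 0.3535 in; A_we = 0.3535 × 7.5 = 2.651 in².
Directional factor: 1.0 + 0.5 sin^1.5(50°) = 1.335.
F_nw = 0.6 × 70 × 1.335 = 56.08 ksi.
R_n/Ω = (56.08 × 2.651) / 2.0 = 74.34 kip.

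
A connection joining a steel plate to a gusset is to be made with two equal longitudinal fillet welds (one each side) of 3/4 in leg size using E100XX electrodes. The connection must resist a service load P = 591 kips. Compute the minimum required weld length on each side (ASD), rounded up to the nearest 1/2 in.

E100XX → F_EXX = 100 ksi.
Throat t_e = 0.707 × 0.75 = 0.5302 in.
r_n/Ω = (0.6 × 100 × 0.5302) / 2.0 = 15.91 kip/in.
L_req = P / (r_n/Ω) = 591 / 15.91 = 37.15 in total.
Per side: 37.15 / 2 = 18.58 in.
Round up → use L = 19 in on each side.

L = 19 in on each side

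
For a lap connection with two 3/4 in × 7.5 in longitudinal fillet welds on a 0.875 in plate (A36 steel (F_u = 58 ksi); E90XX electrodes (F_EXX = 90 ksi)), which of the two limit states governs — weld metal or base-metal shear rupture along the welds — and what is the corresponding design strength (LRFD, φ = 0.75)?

φR_n ≈ 322 kip (weld metal governs)

t_e = 0.707 × 0.75 = 0.5302 in; L = 15 in.
Weld metal: φR_n = 0.75 × 0.6 × 90 × 0.5302 × 15 = 322.1 kip.
Base metal (shear rupture): φR_n = 0.75 × 0.6 × 58 × 0.875 × 15 = 342.6 kip.
Governing: weld metal.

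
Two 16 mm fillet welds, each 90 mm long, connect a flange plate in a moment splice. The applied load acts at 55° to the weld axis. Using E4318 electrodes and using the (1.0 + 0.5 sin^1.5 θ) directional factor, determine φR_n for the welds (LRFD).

φR_n ≈ 540 kN

E43XX → F_EXX = 430 MPa.
t_e = 0.707 × 16 = 11.31 mm; A_we = 11.31 × 180 = 2036 mm².
Directional factor: 1.0 + 0.5 sin^1.5(55°) = 1.371.
F_nw = 0.6 × 430 × 1.371 = 353.6 MPa.
φR_n = 0.75 × 353.6 × 2036 × 10⁻³ = 540 kN.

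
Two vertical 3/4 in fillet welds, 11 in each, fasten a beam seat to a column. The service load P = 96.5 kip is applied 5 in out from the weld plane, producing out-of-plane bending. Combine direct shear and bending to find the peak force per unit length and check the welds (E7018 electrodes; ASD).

E70XX → F_EXX = 70 ksi.
L_w = 2 × 11 = 22 in; section modulus (unit throat) S = 2 × L²/6 = 40.33 in².
Direct shear f_v = P/L_w = 96.5/22 = 4.386 kip/in.
Moment M = P × e = 96.5 × 5 = 482.5 kip·in; bending f_b = M/S = 11.96 kip/in.
f_max = √(f_v² + f_b²) = √(4.386² + 11.96²) = 12.74 kip/in.
r_n/Ω = (1/2.0) × 0.6 × 70 × (0.707 × 0.75) = 11.14 kip/in → NOT adequate.

f_max ≈ 12.7 kip/in; NOT adequate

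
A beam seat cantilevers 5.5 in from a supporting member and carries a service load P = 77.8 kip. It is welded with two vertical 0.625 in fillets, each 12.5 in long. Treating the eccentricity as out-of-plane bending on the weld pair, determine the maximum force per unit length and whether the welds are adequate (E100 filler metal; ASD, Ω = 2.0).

f_max ≈ 8.79 kip/in; adequate

E100XX → F_EXX = 100 ksi.
L_w = 2 × 12.5 = 25 in; section modulus (unit throat) S = 2 × L²/6 = 52.08 in².
Direct shear f_v = P/L_w = 77.8/25 = 3.112 kip/in.
Moment M = P × e = 77.8 × 5.5 = 427.9 kip·in; bending f_b = M/S = 8.216 kip/in.
f_max = √(f_v² + f_b²) = √(3.112² + 8.216²) = 8.785 kip/in.
r_n/Ω = (1/2.0) × 0.6 × 100 × (0.707 × 0.625) = 13.26 kip/in → adequate.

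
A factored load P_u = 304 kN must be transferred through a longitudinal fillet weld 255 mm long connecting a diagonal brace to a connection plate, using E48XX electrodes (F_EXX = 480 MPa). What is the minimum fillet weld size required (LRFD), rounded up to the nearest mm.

w = 8 mm

Total weld length L = 255 mm.
Required throat t_e = P_u / (φ × 0.6 F_EXX × L) = 304 / (0.75 × 0.6 × 480 × 255 × 10⁻³) = 5.519 mm.
Required leg w = t_e / 0.707 = 7.807 mm → use 8 mm.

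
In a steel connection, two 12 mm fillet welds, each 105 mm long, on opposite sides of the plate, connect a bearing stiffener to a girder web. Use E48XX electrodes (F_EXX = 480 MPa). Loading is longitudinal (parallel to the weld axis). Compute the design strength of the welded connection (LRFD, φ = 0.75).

φR_n ≈ 385 kN

Effective throat t_e = 0.707 × 12 = 8.484 mm.
Total length L = 210 mm; A_we = 8.484 × 210 = 1782 mm².
F_nw = 0.6 F_EXX = 0.6 × 480 = 288 MPa.
φR_n = 0.75 × 288 × 1782 × 10⁻³ = 384.8 kN.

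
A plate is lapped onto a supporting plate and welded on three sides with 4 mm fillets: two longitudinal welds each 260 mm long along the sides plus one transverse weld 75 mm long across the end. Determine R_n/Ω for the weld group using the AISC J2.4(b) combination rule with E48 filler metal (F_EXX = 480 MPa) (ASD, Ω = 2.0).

t_e = 0.707 × 4 = 2.828 mm.
R_nwl = 0.6 × 480 × 2.828 × 520 × 10⁻³ = 423.5 kN (longitudinal, 2 welds).
R_nwt = 0.6 × 480 × 2.828 × 75 × 10⁻³ = 61.08 kN (transverse, base value).
(i) R_nwl + R_nwt = 484.6 kN; (ii) 0.85 R_nwl + 1.5 R_nwt = 451.6 kN.
R_n = max = 484.6 kN [governs: (i)]; R_n/Ω = 242.3 kN.

R_n/Ω ≈ 242 kN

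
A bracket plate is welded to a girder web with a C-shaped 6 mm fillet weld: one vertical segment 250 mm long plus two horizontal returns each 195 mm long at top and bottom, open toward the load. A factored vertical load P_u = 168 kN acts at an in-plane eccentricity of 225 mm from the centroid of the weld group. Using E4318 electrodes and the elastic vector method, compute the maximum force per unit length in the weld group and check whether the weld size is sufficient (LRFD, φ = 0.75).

E43XX → F_EXX = 430 MPa.
Total weld length L_w = 640 mm. Treat welds as unit-width lines.
Centroid: x̄ = 2×195×97.5 / 640 = 59.41 mm from the vertical weld.
Polar moment about centroid: J = I_x + I_y = [250³/12 + 2×195×125²] + [250×59.41² + 2(195³/12 + 195×38.09²)] = 10080000 mm³.
Direct shear f_v = P/L_w = 168×10³ / 640 = 262.5 N/mm (vertical).
Torsion M = P·e = 168×10³ × 225 = 37800000 N·mm.
Critical point at (x, y) = (135.6, 125) from centroid. f_tx = M·y/J = 468.8 N/mm; f_ty = M·x/J = 508.5 N/mm.
Resultant f_max = √[f_tx² + (f_v + f_ty)²] = √[468.8² + (262.5 + 508.5)²] = 902.3 N/mm.
Capacity per unit length: φr_n = 0.75 × 0.6 × 430 × (0.707 × 6) = 820.8 N/mm.
902.3 > 820.8 → NOT adequate.

f_max ≈ 902 N/mm; NOT adequate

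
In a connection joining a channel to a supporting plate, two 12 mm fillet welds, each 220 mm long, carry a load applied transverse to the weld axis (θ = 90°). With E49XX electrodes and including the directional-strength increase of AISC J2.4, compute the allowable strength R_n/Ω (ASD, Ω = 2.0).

E49XX → F_EXX = 490 MPa.
t_e = 0.707 × 12 = 8.484 mm; A_we = 8.484 × 440 = 3733 mm².
Directional factor: 1.0 + 0.5 sin^1.5(90°) = 1.5.
F_nw = 0.6 × 490 × 1.5 = 441 MPa.
R_n/Ω = (441 × 3733) / 2.0 × 10⁻³ = 823.1 kN.

R_n/Ω ≈ 823 kN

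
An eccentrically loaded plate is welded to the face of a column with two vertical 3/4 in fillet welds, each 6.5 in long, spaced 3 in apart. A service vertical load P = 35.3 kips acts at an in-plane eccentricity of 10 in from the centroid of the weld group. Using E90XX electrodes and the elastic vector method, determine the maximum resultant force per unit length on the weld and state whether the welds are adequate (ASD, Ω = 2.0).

E90XX → F_EXX = 90 ksi.
Total weld length L_w = 13 in. Treat welds as unit-width lines.
Polar moment about centroid: J = 2[d³/12 + d(b/2)²] = 2[6.5³/12 + 6.5×1.5²] = 75.02 in³.
Direct shear f_v = P/L_w = 35.3 / 13 = 2.715 kip/in (vertical).
Torsion M = P·e = 35.3 × 10 = 353 kip·in.
Critical point at (x, y) = (1.5, 3.25) from centroid. f_tx = M·y/J = 15.29 kip/in; f_ty = M·x/J = 7.058 kip/in.
Resultant f_max = √[f_tx² + (f_v + f_ty)²] = √[15.29² + (2.715 + 7.058)²] = 18.15 kip/in.
Capacity per unit length: r_n/Ω = (1/2.0) × 0.6 × 90 × (0.707 × 0.75) = 14.32 kip/in.
18.15 > 14.32 → NOT adequate.

f_max ≈ 18.1 kip/in; NOT adequate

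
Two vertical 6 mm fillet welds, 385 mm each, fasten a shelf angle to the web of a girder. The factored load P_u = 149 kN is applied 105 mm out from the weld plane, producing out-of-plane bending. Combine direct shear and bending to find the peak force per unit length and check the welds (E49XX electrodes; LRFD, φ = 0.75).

f_max ≈ 371 N/mm; adequate

E49XX → F_EXX = 490 MPa.
L_w = 2 × 385 = 770 mm; section modulus (unit throat) S = 2 × L²/6 = 49410 mm².
Direct shear f_v = P/L_w = 149×10³/770 = 193.5 N/mm.
Moment M = P × e = 149×10³ × 105 = 15645000 N·mm; bending f_b = M/S = 316.6 N/mm.
f_max = √(f_v² + f_b²) = √(193.5² + 316.6²) = 371.1 N/mm.
φr_n = 0.75 × 0.6 × 490 × (0.707 × 6) = 935.4 N/mm → adequate.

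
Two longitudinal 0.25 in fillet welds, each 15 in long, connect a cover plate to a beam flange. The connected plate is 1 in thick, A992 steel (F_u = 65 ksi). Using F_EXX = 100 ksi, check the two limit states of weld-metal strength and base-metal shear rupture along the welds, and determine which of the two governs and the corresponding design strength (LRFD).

φR_n ≈ 239 kip (weld metal governs)

t_e = 0.707 × 0.25 = 0.1767 in; L = 30 in.
Weld metal: φR_n = 0.75 × 0.6 × 100 × 0.1767 × 30 = 238.6 kip.
Base metal (shear rupture): φR_n = 0.75 × 0.6 × 65 × 1 × 30 = 877.5 kip.
Governing: weld metal.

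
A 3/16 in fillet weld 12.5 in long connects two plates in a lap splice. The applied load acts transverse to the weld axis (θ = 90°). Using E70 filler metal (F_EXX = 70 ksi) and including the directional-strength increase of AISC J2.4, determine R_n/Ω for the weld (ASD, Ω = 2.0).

R_n/Ω ≈ 52.2 kip

t_e = 0.707 × 0.1875 = 0.1326 in; A_we = 0.1326 × 12.5 = 1.657 in².
Directional factor: 1.0 + 0.5 sin^1.5(90°) = 1.5.
F_nw = 0.6 × 70 × 1.5 = 63 ksi.
R_n/Ω = (63 × 1.657) / 2.0 = 52.2 kip.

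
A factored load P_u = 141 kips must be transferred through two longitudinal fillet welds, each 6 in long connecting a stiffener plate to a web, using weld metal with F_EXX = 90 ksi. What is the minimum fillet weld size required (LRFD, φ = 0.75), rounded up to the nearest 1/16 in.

Total weld length L = 12 in.
Required throat t_e = P_u / (φ × 0.6 F_EXX × L) = 141 / (0.75 × 0.6 × 90 × 12) = 0.2901 in.
Required leg w = t_e / 0.707 = 0.4104 in → use 7/16 in.

w = 7/16 in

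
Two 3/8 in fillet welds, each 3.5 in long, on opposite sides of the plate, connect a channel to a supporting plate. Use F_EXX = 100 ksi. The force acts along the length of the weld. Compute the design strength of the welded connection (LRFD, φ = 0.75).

Effective throat t_e = 0.707 × 0.375 = 0.2651 in.
Total length L = 7 in; A_we = 0.2651 × 7 = 1.856 in².
F_nw = 0.6 F_EXX = 0.6 × 100 = 60 ksi.
φR_n = 0.75 × 60 × 1.856 = 83.51 kip.

φR_n ≈ 83.5 kip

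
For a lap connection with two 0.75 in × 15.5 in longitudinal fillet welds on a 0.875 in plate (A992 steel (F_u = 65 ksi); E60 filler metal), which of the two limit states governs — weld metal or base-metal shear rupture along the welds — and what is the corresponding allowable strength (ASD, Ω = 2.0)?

E60XX → F_EXX = 60 ksi.
t_e = 0.707 × 0.75 = 0.5302 in; L = 31 in.
Weld metal: R_n/Ω = (1/2.0) × 0.6 × 60 × 0.5302 × 31 = 295.9 kips.
Base metal (shear rupture): R_n/Ω = (1/2.0) × 0.6 × 65 × 0.875 × 31 = 528.9 kips.
Governing: weld metal.

R_n/Ω ≈ 296 kips (weld metal governs)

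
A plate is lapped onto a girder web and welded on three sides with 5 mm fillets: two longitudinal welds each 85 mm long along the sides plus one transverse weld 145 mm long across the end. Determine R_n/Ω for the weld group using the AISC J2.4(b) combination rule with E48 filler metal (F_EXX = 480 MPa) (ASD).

t_e = 0.707 × 5 = 3.535 mm.
R_nwl = 0.6 × 480 × 3.535 × 170 × 10⁻³ = 173.1 kN (longitudinal, 2 welds).
R_nwt = 0.6 × 480 × 3.535 × 145 × 10⁻³ = 147.6 kN (transverse, base value).
(i) R_nwl + R_nwt = 320.7 kN; (ii) 0.85 R_nwl + 1.5 R_nwt = 368.5 kN.
R_n = max = 368.5 kN [governs: (ii)]; R_n/Ω = 184.3 kN.

R_n/Ω ≈ 184 kN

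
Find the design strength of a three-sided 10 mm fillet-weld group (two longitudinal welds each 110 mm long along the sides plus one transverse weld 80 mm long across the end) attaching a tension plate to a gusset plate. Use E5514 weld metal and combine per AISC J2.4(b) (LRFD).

E55XX → F_EXX = 550 MPa.
t_e = 0.707 × 10 = 7.07 mm.
R_nwl = 0.6 × 550 × 7.07 × 220 × 10⁻³ = 513.3 kN (longitudinal, 2 welds).
R_nwt = 0.6 × 550 × 7.07 × 80 × 10⁻³ = 186.6 kN (transverse, base value).
(i) R_nwl + R_nwt = 699.9 kN; (ii) 0.85 R_nwl + 1.5 R_nwt = 716.3 kN.
R_n = max = 716.3 kN [governs: (ii)]; φR_n = 537.2 kN.

φR_n ≈ 537 kN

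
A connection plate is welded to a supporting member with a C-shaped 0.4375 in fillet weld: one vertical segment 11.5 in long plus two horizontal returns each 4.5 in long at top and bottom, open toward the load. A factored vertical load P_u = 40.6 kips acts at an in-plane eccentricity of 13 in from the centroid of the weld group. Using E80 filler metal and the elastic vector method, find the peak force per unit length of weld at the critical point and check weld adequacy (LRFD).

f_max ≈ 8.84 kip/in; adequate

E80XX → F_EXX = 80 ksi.
Total weld length L_w = 20.5 in. Treat welds as unit-width lines.
Centroid: x̄ = 2×4.5×2.25 / 20.5 = 0.9878 in from the vertical weld.
Polar moment about centroid: J = I_x + I_y = [11.5³/12 + 2×4.5×5.75²] + [11.5×0.9878² + 2(4.5³/12 + 4.5×1.262²)] = 465 in³.
Direct shear f_v = P/L_w = 40.6 / 20.5 = 1.98 kip/in (vertical).
Torsion M = P·e = 40.6 × 13 = 527.8 kip·in.
Critical point at (x, y) = (3.512, 5.75) from centroid. f_tx = M·y/J = 6.526 kip/in; f_ty = M·x/J = 3.986 kip/in.
Resultant f_max = √[f_tx² + (f_v + f_ty)²] = √[6.526² + (1.98 + 3.986)²] = 8.842 kip/in.
Capacity per unit length: φr_n = 0.75 × 0.6 × 80 × (0.707 × 0.4375) = 11.14 kip/in.
8.842 ≤ 11.14 → adequate.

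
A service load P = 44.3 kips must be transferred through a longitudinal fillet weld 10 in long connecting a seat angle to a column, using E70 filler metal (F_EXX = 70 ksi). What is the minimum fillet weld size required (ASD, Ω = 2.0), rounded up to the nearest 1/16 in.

Total weld length L = 10 in.
Required throat t_e = P × Ω / (0.6 F_EXX × L) = 44.3 × 2.0 / (0.6 × 70 × 10) = 0.211 in.
Required leg w = t_e / 0.707 = 0.2984 in → use 5/16 in.

w = 5/16 in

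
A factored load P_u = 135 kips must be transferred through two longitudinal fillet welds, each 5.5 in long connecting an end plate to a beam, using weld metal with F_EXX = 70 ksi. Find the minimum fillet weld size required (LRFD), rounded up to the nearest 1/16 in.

w = 9/16 in

Total weld length L = 11 in.
Required throat t_e = P_u / (φ × 0.6 F_EXX × L) = 135 / (0.75 × 0.6 × 70 × 11) = 0.3896 in.
Required leg w = t_e / 0.707 = 0.5511 in → use 9/16 in.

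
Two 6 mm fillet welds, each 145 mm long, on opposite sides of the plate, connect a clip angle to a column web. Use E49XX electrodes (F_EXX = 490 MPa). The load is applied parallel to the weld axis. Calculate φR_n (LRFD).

Effective throat t_e = 0.707 × 6 = 4.242 mm.
Total length L = 290 mm; A_we = 4.242 × 290 = 1230 mm².
F_nw = 0.6 F_EXX = 0.6 × 490 = 294 MPa.
φR_n = 0.75 × 294 × 1230 × 10⁻³ = 271.3 kN.

φR_n ≈ 271 kN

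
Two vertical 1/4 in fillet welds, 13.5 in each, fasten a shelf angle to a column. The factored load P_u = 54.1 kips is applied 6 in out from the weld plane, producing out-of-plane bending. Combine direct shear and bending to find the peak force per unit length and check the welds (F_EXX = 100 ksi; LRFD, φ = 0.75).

L_w = 2 × 13.5 = 27 in; section modulus (unit throat) S = 2 × L²/6 = 60.75 in².
Direct shear f_v = P/L_w = 54.1/27 = 2.004 kip/in.
Moment M = P × e = 54.1 × 6 = 324.6 kip·in; bending f_b = M/S = 5.343 kip/in.
f_max = √(f_v² + f_b²) = √(2.004² + 5.343²) = 5.707 kip/in.
φr_n = 0.75 × 0.6 × 100 × (0.707 × 0.25) = 7.954 kip/in → adequate.

f_max ≈ 5.71 kip/in; adequate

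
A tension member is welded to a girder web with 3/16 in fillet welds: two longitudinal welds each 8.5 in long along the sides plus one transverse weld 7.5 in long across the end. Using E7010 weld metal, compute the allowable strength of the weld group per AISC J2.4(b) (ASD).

R_n/Ω ≈ 71.5 kips

E70XX → F_EXX = 70 ksi.
t_e = 0.707 × 0.1875 = 0.1326 in.
R_nwl = 0.6 × 70 × 0.1326 × 17 = 94.65 kips (longitudinal, 2 welds).
R_nwt = 0.6 × 70 × 0.1326 × 7.5 = 41.76 kips (transverse, base value).
(i) R_nwl + R_nwt = 136.4 kips; (ii) 0.85 R_nwl + 1.5 R_nwt = 143.1 kips.
R_n = max = 143.1 kips [governs: (ii)]; R_n/Ω = 71.54 kips.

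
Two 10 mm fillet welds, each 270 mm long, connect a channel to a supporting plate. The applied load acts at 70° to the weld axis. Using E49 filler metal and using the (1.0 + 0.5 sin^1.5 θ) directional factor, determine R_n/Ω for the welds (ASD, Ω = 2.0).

E49XX → F_EXX = 490 MPa.
t_e = 0.707 × 10 = 7.07 mm; A_we = 7.07 × 540 = 3818 mm².
Directional factor: 1.0 + 0.5 sin^1.5(70°) = 1.455.
F_nw = 0.6 × 490 × 1.455 = 427.9 MPa.
R_n/Ω = (427.9 × 3818) / 2.0 × 10⁻³ = 816.8 kN.

R_n/Ω ≈ 817 kN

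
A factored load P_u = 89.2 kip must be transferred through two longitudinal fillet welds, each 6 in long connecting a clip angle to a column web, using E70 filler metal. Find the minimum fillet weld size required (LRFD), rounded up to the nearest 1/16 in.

w = 3/8 in

E70XX → F_EXX = 70 ksi.
Total weld length L = 12 in.
Required throat t_e = P_u / (φ × 0.6 F_EXX × L) = 89.2 / (0.75 × 0.6 × 70 × 12) = 0.236 in.
Required leg w = t_e / 0.707 = 0.3338 in → use 3/8 in.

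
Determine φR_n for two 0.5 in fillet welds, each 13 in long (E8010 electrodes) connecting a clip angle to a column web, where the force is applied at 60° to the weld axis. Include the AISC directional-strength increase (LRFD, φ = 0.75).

E80XX → F_EXX = 80 ksi.
t_e = 0.707 × 0.5 = 0.3535 in; A_we = 0.3535 × 26 = 9.191 in².
Directional factor: 1.0 + 0.5 sin^1.5(60°) = 1.403.
F_nw = 0.6 × 80 × 1.403 = 67.34 ksi.
φR_n = 0.75 × 67.34 × 9.191 = 464.2 kips.

φR_n ≈ 464 kips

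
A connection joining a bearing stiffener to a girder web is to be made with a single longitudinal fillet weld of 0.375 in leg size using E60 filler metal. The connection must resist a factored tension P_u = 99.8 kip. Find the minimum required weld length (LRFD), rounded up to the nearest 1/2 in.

L = 14 in

E60XX → F_EXX = 60 ksi.
Throat t_e = 0.707 × 0.375 = 0.2651 in.
φr_n = 0.75 × 0.6 × 60 × 0.2651 = 7.158 kip/in.
L_req = P_u / φr_n = 99.8 / 7.158 = 13.94 in total.
Round up → use L = 14 in.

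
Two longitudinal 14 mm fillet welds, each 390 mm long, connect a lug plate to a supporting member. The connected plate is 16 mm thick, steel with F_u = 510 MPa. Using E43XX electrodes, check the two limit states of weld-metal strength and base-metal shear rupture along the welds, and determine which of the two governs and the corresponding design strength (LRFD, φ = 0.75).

φR_n ≈ 1490 kN (weld metal governs)

E43XX → F_EXX = 430 MPa.
t_e = 0.707 × 14 = 9.898 mm; L = 780 mm.
Weld metal: φR_n = 0.75 × 0.6 × 430 × 9.898 × 780 × 10⁻³ = 1494 kN.
Base metal (shear rupture): φR_n = 0.75 × 0.6 × 510 × 16 × 780 × 10⁻³ = 2864 kN.
Governing: weld metal.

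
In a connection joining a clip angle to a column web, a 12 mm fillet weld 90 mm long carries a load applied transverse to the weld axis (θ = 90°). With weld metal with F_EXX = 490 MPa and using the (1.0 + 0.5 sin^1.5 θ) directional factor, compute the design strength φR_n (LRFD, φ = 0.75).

φR_n ≈ 253 kN

t_e = 0.707 × 12 = 8.484 mm; A_we = 8.484 × 90 = 763.6 mm².
Directional factor: 1.0 + 0.5 sin^1.5(90°) = 1.5.
F_nw = 0.6 × 490 × 1.5 = 441 MPa.
φR_n = 0.75 × 441 × 763.6 × 10⁻³ = 252.5 kN.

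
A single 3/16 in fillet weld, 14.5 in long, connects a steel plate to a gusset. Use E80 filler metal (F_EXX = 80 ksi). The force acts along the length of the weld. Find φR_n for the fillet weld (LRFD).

Effective throat t_e = 0.707 × 0.1875 = 0.1326 in.
Total length L = 14.5 in; A_we = 0.1326 × 14.5 = 1.922 in².
F_nw = 0.6 F_EXX = 0.6 × 80 = 48 ksi.
φR_n = 0.75 × 48 × 1.922 = 69.2 kip.

φR_n ≈ 69.2 kip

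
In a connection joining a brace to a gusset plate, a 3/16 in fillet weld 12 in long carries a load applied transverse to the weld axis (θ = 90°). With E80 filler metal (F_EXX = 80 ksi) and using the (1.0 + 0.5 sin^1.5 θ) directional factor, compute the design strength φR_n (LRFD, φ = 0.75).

φR_n ≈ 85.9 kip

t_e = 0.707 × 0.1875 = 0.1326 in; A_we = 0.1326 × 12 = 1.591 in².
Directional factor: 1.0 + 0.5 sin^1.5(90°) = 1.5.
F_nw = 0.6 × 80 × 1.5 = 72 ksi.
φR_n = 0.75 × 72 × 1.591 = 85.9 kip.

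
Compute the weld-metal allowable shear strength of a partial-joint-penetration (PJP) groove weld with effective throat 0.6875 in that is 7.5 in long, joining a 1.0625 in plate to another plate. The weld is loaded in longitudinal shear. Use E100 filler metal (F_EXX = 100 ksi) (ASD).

R_n/Ω ≈ 155 kip

Effective throat (given) t_e = 0.6875 in.
A_we = 0.6875 × 7.5 = 5.156 in².
F_nw = 0.6 F_EXX = 60 ksi.
R_n/Ω = (60 × 5.156) / 2.0 = 154.7 kip.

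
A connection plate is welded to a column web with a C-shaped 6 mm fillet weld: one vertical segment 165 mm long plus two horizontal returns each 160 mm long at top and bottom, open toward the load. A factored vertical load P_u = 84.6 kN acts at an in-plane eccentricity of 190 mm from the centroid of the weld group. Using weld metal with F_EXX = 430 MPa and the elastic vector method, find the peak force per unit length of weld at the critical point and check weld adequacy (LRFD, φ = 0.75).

Total weld length L_w = 485 mm. Treat welds as unit-width lines.
Centroid: x̄ = 2×160×80 / 485 = 52.78 mm from the vertical weld.
Polar moment about centroid: J = I_x + I_y = [165³/12 + 2×160×82.5²] + [165×52.78² + 2(160³/12 + 160×27.22²)] = 3932000 mm³.
Direct shear f_v = P/L_w = 84.6×10³ / 485 = 174.4 N/mm (vertical).
Torsion M = P·e = 84.6×10³ × 190 = 16074000 N·mm.
Critical point at (x, y) = (107.2, 82.5) from centroid. f_tx = M·y/J = 337.3 N/mm; f_ty = M·x/J = 438.3 N/mm.
Resultant f_max = √[f_tx² + (f_v + f_ty)²] = √[337.3² + (174.4 + 438.3)²] = 699.5 N/mm.
Capacity per unit length: φr_n = 0.75 × 0.6 × 430 × (0.707 × 6) = 820.8 N/mm.
699.5 ≤ 820.8 → adequate.

f_max ≈ 699 N/mm; adequate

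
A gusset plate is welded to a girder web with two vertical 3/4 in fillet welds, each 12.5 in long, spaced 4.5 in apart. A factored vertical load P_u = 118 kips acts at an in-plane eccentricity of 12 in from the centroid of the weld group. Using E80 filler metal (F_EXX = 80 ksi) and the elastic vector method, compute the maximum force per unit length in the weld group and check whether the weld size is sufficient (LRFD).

Total weld length L_w = 25 in. Treat welds as unit-width lines.
Polar moment about centroid: J = 2[d³/12 + d(b/2)²] = 2[12.5³/12 + 12.5×2.25²] = 452.1 in³.
Direct shear f_v = P/L_w = 118 / 25 = 4.72 kip/in (vertical).
Torsion M = P·e = 118 × 12 = 1416 kip·in.
Critical point at (x, y) = (2.25, 6.25) from centroid. f_tx = M·y/J = 19.58 kip/in; f_ty = M·x/J = 7.047 kip/in.
Resultant f_max = √[f_tx² + (f_v + f_ty)²] = √[19.58² + (4.72 + 7.047)²] = 22.84 kip/in.
Capacity per unit length: φr_n = 0.75 × 0.6 × 80 × (0.707 × 0.75) = 19.09 kip/in.
22.84 > 19.09 → NOT adequate.

f_max ≈ 22.8 kip/in; NOT adequate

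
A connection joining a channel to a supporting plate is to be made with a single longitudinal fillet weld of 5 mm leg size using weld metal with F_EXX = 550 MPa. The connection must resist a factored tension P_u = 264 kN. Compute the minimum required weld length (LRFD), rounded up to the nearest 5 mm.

L = 305 mm

Throat t_e = 0.707 × 5 = 3.535 mm.
φr_n = 0.75 × 0.6 × 550 × 3.535 × 10⁻³ = 0.8749 kN/mm.
L_req = P_u / φr_n = 264 / 0.8749 = 301.7 mm total.
Round up → use L = 305 mm.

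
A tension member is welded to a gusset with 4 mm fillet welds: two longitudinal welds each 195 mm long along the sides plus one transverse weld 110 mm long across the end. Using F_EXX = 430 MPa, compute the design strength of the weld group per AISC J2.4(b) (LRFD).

t_e = 0.707 × 4 = 2.828 mm.
R_nwl = 0.6 × 430 × 2.828 × 390 × 10⁻³ = 284.6 kN (longitudinal, 2 welds).
R_nwt = 0.6 × 430 × 2.828 × 110 × 10⁻³ = 80.26 kN (transverse, base value).
(i) R_nwl + R_nwt = 364.8 kN; (ii) 0.85 R_nwl + 1.5 R_nwt = 362.3 kN.
R_n = max = 364.8 kN [governs: (i)]; φR_n = 273.6 kN.

φR_n ≈ 274 kN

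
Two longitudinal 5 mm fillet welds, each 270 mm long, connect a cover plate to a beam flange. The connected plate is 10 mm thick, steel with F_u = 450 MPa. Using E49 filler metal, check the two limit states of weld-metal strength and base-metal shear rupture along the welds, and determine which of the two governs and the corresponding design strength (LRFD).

E49XX → F_EXX = 490 MPa.
t_e = 0.707 × 5 = 3.535 mm; L = 540 mm.
Weld metal: φR_n = 0.75 × 0.6 × 490 × 3.535 × 540 × 10⁻³ = 420.9 kN.
Base metal (shear rupture): φR_n = 0.75 × 0.6 × 450 × 10 × 540 × 10⁻³ = 1094 kN.
Governing: weld metal.

φR_n ≈ 421 kN (weld metal governs)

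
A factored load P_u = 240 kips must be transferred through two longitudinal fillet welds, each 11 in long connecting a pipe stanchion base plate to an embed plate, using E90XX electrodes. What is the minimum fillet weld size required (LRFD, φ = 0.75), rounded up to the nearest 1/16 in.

w = 7/16 in

E90XX → F_EXX = 90 ksi.
Total weld length L = 22 in.
Required throat t_e = P_u / (φ × 0.6 F_EXX × L) = 240 / (0.75 × 0.6 × 90 × 22) = 0.2694 in.
Required leg w = t_e / 0.707 = 0.381 in → use 7/16 in.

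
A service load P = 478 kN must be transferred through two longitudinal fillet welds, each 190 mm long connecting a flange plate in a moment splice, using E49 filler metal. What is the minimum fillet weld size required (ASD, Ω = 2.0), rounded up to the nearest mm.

w = 13 mm

E49XX → F_EXX = 490 MPa.
Total weld length L = 380 mm.
Required throat t_e = P × Ω / (0.6 F_EXX × L) = 478 × 2.0 / (0.6 × 490 × 380 × 10⁻³) = 8.557 mm.
Required leg w = t_e / 0.707 = 12.1 mm → use 13 mm.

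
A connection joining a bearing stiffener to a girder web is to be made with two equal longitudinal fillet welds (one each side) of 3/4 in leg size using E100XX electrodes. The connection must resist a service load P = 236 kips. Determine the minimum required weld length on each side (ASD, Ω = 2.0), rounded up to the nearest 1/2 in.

L = 7.5 in on each side

E100XX → F_EXX = 100 ksi.
Throat t_e = 0.707 × 0.75 = 0.5302 in.
r_n/Ω = (0.6 × 100 × 0.5302) / 2.0 = 15.91 kip/in.
L_req = P / (r_n/Ω) = 236 / 15.91 = 14.84 in total.
Per side: 14.84 / 2 = 7.418 in.
Round up → use L = 7.5 in on each side.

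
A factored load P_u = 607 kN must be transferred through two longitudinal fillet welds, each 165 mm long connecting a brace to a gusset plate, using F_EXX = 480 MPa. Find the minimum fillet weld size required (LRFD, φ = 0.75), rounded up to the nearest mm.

Total weld length L = 330 mm.
Required throat t_e = P_u / (φ × 0.6 F_EXX × L) = 607 / (0.75 × 0.6 × 480 × 330 × 10⁻³) = 8.516 mm.
Required leg w = t_e / 0.707 = 12.04 mm → use 13 mm.

w = 13 mm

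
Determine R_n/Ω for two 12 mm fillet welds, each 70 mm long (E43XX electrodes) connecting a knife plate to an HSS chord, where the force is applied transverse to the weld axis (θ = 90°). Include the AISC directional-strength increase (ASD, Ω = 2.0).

E43XX → F_EXX = 430 MPa.
t_e = 0.707 × 12 = 8.484 mm; A_we = 8.484 × 140 = 1188 mm².
Directional factor: 1.0 + 0.5 sin^1.5(90°) = 1.5.
F_nw = 0.6 × 430 × 1.5 = 387 MPa.
R_n/Ω = (387 × 1188) / 2.0 × 10⁻³ = 229.8 kN.

R_n/Ω ≈ 230 kN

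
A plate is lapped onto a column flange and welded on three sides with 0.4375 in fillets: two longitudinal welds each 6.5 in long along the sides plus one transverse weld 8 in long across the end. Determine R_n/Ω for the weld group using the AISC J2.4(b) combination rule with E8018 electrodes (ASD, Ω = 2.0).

E80XX → F_EXX = 80 ksi.
t_e = 0.707 × 0.4375 = 0.3093 in.
R_nwl = 0.6 × 80 × 0.3093 × 13 = 193 kips (longitudinal, 2 welds).
R_nwt = 0.6 × 80 × 0.3093 × 8 = 118.8 kips (transverse, base value).
(i) R_nwl + R_nwt = 311.8 kips; (ii) 0.85 R_nwl + 1.5 R_nwt = 342.2 kips.
R_n = max = 342.2 kips [governs: (ii)]; R_n/Ω = 171.1 kips.

R_n/Ω ≈ 171 kips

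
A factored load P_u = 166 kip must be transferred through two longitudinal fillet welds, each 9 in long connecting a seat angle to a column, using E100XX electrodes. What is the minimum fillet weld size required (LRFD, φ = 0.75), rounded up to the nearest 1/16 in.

w = 5/16 in

E100XX → F_EXX = 100 ksi.
Total weld length L = 18 in.
Required throat t_e = P_u / (φ × 0.6 F_EXX × L) = 166 / (0.75 × 0.6 × 100 × 18) = 0.2049 in.
Required leg w = t_e / 0.707 = 0.2899 in → use 5/16 in.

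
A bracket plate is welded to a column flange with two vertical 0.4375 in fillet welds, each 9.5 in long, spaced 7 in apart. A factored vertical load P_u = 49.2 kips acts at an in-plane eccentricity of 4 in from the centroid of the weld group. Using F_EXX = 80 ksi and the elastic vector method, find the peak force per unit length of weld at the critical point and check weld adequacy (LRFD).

Total weld length L_w = 19 in. Treat welds as unit-width lines.
Polar moment about centroid: J = 2[d³/12 + d(b/2)²] = 2[9.5³/12 + 9.5×3.5²] = 375.6 in³.
Direct shear f_v = P/L_w = 49.2 / 19 = 2.589 kip/in (vertical).
Torsion M = P·e = 49.2 × 4 = 196.8 kip·in.
Critical point at (x, y) = (3.5, 4.75) from centroid. f_tx = M·y/J = 2.489 kip/in; f_ty = M·x/J = 1.834 kip/in.
Resultant f_max = √[f_tx² + (f_v + f_ty)²] = √[2.489² + (2.589 + 1.834)²] = 5.075 kip/in.
Capacity per unit length: φr_n = 0.75 × 0.6 × 80 × (0.707 × 0.4375) = 11.14 kip/in.
5.075 ≤ 11.14 → adequate.

f_max ≈ 5.08 kip/in; adequate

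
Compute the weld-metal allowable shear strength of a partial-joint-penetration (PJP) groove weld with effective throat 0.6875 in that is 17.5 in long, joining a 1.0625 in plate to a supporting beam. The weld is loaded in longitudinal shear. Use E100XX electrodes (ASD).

R_n/Ω ≈ 361 kip

E100XX → F_EXX = 100 ksi.
Effective throat (given) t_e = 0.6875 in.
A_we = 0.6875 × 17.5 = 12.03 in².
F_nw = 0.6 F_EXX = 60 ksi.
R_n/Ω = (60 × 12.03) / 2.0 = 360.9 kip.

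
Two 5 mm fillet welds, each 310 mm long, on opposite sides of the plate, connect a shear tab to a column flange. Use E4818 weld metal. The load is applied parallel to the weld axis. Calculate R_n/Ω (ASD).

E48XX → F_EXX = 480 MPa.
Effective throat t_e = 0.707 × 5 = 3.535 mm.
Total length L = 620 mm; A_we = 3.535 × 620 = 2192 mm².
F_nw = 0.6 F_EXX = 0.6 × 480 = 288 MPa.
R_n = 288 × 2192 × 10⁻³ = 631.2 kN; R_n/Ω = 631.2/2.0 = 315.6 kN.

R_n/Ω ≈ 316 kN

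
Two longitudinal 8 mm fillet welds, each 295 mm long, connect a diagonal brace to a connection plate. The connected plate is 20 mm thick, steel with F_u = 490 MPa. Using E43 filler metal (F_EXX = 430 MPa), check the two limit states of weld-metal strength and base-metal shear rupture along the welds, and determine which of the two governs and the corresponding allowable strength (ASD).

t_e = 0.707 × 8 = 5.656 mm; L = 590 mm.
Weld metal: R_n/Ω = (1/2.0) × 0.6 × 430 × 5.656 × 590 × 10⁻³ = 430.5 kN.
Base metal (shear rupture): R_n/Ω = (1/2.0) × 0.6 × 490 × 20 × 590 × 10⁻³ = 1735 kN.
Governing: weld metal.

R_n/Ω ≈ 430 kN (weld metal governs)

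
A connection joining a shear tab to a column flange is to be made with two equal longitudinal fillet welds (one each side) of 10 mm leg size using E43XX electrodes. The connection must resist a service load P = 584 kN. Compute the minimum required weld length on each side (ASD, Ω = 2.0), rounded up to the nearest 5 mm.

L = 325 mm on each side

E43XX → F_EXX = 430 MPa.
Throat t_e = 0.707 × 10 = 7.07 mm.
r_n/Ω = (0.6 × 430 × 7.07) / 2.0 = 912 N/mm = 0.912 kN/mm.
L_req = P / (r_n/Ω) = 584 / 0.912 = 640.3 mm total.
Per side: 640.3 / 2 = 320.2 mm.
Round up → use L = 325 mm on each side.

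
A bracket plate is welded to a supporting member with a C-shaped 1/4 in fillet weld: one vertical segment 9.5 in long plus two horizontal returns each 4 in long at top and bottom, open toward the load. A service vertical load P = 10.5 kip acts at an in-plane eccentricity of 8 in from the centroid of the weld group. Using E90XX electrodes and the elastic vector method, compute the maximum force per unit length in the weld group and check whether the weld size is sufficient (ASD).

f_max ≈ 2.09 kip/in; adequate

E90XX → F_EXX = 90 ksi.
Total weld length L_w = 17.5 in. Treat welds as unit-width lines.
Centroid: x̄ = 2×4×2 / 17.5 = 0.9143 in from the vertical weld.
Polar moment about centroid: J = I_x + I_y = [9.5³/12 + 2×4×4.75²] + [9.5×0.9143² + 2(4³/12 + 4×1.086²)] = 280 in³.
Direct shear f_v = P/L_w = 10.5 / 17.5 = 0.6 kip/in (vertical).
Torsion M = P·e = 10.5 × 8 = 84 kip·in.
Critical point at (x, y) = (3.086, 4.75) from centroid. f_tx = M·y/J = 1.425 kip/in; f_ty = M·x/J = 0.9258 kip/in.
Resultant f_max = √[f_tx² + (f_v + f_ty)²] = √[1.425² + (0.6 + 0.9258)²] = 2.088 kip/in.
Capacity per unit length: r_n/Ω = (1/2.0) × 0.6 × 90 × (0.707 × 0.25) = 4.772 kip/in.
2.088 ≤ 4.772 → adequate.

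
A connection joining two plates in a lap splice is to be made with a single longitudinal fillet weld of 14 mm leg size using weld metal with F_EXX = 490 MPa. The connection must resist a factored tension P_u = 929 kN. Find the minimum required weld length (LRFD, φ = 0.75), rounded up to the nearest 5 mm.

L = 430 mm

Throat t_e = 0.707 × 14 = 9.898 mm.
φr_n = 0.75 × 0.6 × 490 × 9.898 × 10⁻³ = 2.183 kN/mm.
L_req = P_u / φr_n = 929 / 2.183 = 425.7 mm total.
Round up → use L = 430 mm.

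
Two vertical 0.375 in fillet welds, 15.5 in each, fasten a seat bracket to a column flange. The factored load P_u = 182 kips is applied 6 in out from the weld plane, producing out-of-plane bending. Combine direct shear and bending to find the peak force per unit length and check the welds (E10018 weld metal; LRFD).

f_max ≈ 14.8 kip/in; NOT adequate

E100XX → F_EXX = 100 ksi.
L_w = 2 × 15.5 = 31 in; section modulus (unit throat) S = 2 × L²/6 = 80.08 in².
Direct shear f_v = P/L_w = 182/31 = 5.871 kip/in.
Moment M = P × e = 182 × 6 = 1092 kip·in; bending f_b = M/S = 13.64 kip/in.
f_max = √(f_v² + f_b²) = √(5.871² + 13.64²) = 14.85 kip/in.
φr_n = 0.75 × 0.6 × 100 × (0.707 × 0.375) = 11.93 kip/in → NOT adequate.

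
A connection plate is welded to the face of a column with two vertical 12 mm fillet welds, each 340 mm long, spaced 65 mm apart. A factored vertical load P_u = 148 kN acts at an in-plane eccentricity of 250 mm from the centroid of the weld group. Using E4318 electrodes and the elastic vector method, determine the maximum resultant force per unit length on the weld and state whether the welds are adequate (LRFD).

f_max ≈ 946 N/mm; adequate

E43XX → F_EXX = 430 MPa.
Total weld length L_w = 680 mm. Treat welds as unit-width lines.
Polar moment about centroid: J = 2[d³/12 + d(b/2)²] = 2[340³/12 + 340×32.5²] = 7269000 mm³.
Direct shear f_v = P/L_w = 148×10³ / 680 = 217.6 N/mm (vertical).
Torsion M = P·e = 148×10³ × 250 = 37000000 N·mm.
Critical point at (x, y) = (32.5, 170) from centroid. f_tx = M·y/J = 865.3 N/mm; f_ty = M·x/J = 165.4 N/mm.
Resultant f_max = √[f_tx² + (f_v + f_ty)²] = √[865.3² + (217.6 + 165.4)²] = 946.3 N/mm.
Capacity per unit length: φr_n = 0.75 × 0.6 × 430 × (0.707 × 12) = 1642 N/mm.
946.3 ≤ 1642 → adequate.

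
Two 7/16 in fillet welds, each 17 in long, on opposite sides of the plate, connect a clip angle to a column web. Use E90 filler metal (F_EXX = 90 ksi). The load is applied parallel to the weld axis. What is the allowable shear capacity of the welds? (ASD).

Effective throat t_e = 0.707 × 0.4375 = 0.3093 in.
Total length L = 34 in; A_we = 0.3093 × 34 = 10.52 in².
F_nw = 0.6 F_EXX = 0.6 × 90 = 54 ksi.
R_n = 54 × 10.52 = 567.9 kip; R_n/Ω = 567.9/2.0 = 283.9 kip.

R_n/Ω ≈ 284 kip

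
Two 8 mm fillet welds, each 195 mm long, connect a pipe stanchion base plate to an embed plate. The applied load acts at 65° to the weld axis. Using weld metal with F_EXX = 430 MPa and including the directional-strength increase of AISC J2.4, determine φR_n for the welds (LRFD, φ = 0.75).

t_e = 0.707 × 8 = 5.656 mm; A_we = 5.656 × 390 = 2206 mm².
Directional factor: 1.0 + 0.5 sin^1.5(65°) = 1.431.
F_nw = 0.6 × 430 × 1.431 = 369.3 MPa.
φR_n = 0.75 × 369.3 × 2206 × 10⁻³ = 611 kN.

φR_n ≈ 611 kN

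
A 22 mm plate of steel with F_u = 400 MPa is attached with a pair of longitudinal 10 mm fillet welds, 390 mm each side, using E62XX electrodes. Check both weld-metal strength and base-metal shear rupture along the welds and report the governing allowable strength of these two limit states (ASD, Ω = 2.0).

E62XX → F_EXX = 620 MPa.
t_e = 0.707 × 10 = 7.07 mm; L = 780 mm.
Weld metal: R_n/Ω = (1/2.0) × 0.6 × 620 × 7.07 × 780 × 10⁻³ = 1026 kN.
Base metal (shear rupture): R_n/Ω = (1/2.0) × 0.6 × 400 × 22 × 780 × 10⁻³ = 2059 kN.
Governing: weld metal.

R_n/Ω ≈ 1030 kN (weld metal governs)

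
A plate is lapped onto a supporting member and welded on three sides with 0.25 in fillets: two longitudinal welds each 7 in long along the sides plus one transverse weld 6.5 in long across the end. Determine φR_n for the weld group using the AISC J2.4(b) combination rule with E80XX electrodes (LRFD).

φR_n ≈ 138 kips

E80XX → F_EXX = 80 ksi.
t_e = 0.707 × 0.25 = 0.1767 in.
R_nwl = 0.6 × 80 × 0.1767 × 14 = 118.8 kips (longitudinal, 2 welds).
R_nwt = 0.6 × 80 × 0.1767 × 6.5 = 55.15 kips (transverse, base value).
(i) R_nwl + R_nwt = 173.9 kips; (ii) 0.85 R_nwl + 1.5 R_nwt = 183.7 kips.
R_n = max = 183.7 kips [governs: (ii)]; φR_n = 137.8 kips.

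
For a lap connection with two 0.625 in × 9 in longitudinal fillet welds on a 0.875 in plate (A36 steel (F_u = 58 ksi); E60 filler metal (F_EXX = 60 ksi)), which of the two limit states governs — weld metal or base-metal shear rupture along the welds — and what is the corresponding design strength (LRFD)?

t_e = 0.707 × 0.625 = 0.4419 in; L = 18 in.
Weld metal: φR_n = 0.75 × 0.6 × 60 × 0.4419 × 18 = 214.8 kips.
Base metal (shear rupture): φR_n = 0.75 × 0.6 × 58 × 0.875 × 18 = 411.1 kips.
Governing: weld metal.

φR_n ≈ 215 kips (weld metal governs)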